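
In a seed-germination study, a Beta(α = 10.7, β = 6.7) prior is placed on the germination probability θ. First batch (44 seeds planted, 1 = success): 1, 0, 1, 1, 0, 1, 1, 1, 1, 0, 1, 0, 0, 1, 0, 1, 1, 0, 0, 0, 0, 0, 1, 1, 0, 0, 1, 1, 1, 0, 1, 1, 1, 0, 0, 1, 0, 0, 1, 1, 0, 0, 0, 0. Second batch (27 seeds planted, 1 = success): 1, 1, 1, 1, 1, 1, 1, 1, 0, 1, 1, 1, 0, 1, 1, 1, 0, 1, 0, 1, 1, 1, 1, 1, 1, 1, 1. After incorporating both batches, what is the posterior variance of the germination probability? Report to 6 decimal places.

0.002607

The Beta prior is conjugate to a Binomial/Bernoulli likelihood; the update adds successes to α and failures to β.
After batch 1: Beta(10.7+22, 6.7+22) = Beta(32.7, 28.7).
After batch 2: Beta(32.7+23, 28.7+4) = Beta(55.7, 32.7).
Var = αβ/((α+β)²(α+β+1)) = 55.7·32.7/(88.4²·89.4) = 0.002607.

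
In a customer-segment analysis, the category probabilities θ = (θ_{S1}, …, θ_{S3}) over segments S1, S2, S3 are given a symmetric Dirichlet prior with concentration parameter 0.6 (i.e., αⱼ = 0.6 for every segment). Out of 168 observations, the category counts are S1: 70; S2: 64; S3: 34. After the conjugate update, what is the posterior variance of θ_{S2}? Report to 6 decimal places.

The Dirichlet prior is conjugate to the Multinomial likelihood: each posterior αⱼ = prior αⱼ + observed count nⱼ.
Posterior concentration: (70.6, 64.6, 34.6), total = 169.8.
Var[θ_j] = α_j(Σα−α_j)/((Σα)²(Σα+1)) = 64.6·105.2/(169.8²·170.8) = 0.001380.

0.001380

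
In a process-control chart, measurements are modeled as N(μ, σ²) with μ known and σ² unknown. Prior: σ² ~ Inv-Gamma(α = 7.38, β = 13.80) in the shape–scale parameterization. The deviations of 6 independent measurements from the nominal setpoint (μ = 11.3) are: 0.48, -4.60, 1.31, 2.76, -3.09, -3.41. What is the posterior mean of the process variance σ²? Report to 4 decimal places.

4.2378

With known mean μ and an Inverse-Gamma(α, β) prior on σ², the Normal likelihood is conjugate: posterior is Inv-Gamma(α + n/2, β + Σ(xᵢ−μ)²/2).
Σ(xᵢ−μ)² = (0.48)² + (-4.60)² + (1.31)² + (2.76)² + (-3.09)² + (-3.41)² = 51.9003.
Posterior: Inv-Gamma(7.38 + 6/2, 13.80 + 51.9003/2) = Inv-Gamma(10.38, 39.75015).
E[σ²|data] = β/(α−1) = 39.75015/9.38 = 4.2378.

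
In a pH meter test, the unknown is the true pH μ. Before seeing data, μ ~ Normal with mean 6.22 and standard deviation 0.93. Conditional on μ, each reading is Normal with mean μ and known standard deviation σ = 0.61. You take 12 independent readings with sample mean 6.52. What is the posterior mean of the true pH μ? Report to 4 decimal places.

For Normal data with known variance σ², a Normal(μ₀, σ₀²) prior on μ is conjugate. Posterior precision = 1/σ₀² + n/σ²; posterior mean is the precision-weighted average of μ₀ and x̄.
n·x̄ = 12·6.52 = 78.24.
σ₀² = 0.93² = 0.8649, σ² = 0.61² = 0.3721; σ² + n·σ₀² = 0.3721 + 12·0.8649 = 10.7509.
Posterior mean = (μ₀/σ₀² + n·x̄/σ²)/(1/σ₀² + n/σ²) = (σ²·μ₀ + σ₀²·n·x̄)/(σ² + n·σ₀²) = (0.3721·6.22 + 0.8649·78.24)/10.7509 = 69.984238/10.7509 = 6.5096.

6.5096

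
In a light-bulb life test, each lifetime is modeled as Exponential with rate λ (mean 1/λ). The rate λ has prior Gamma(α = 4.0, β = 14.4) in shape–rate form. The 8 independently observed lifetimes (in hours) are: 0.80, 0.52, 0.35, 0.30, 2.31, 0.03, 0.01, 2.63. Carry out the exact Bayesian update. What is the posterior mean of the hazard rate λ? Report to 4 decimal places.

0.5621

With a Gamma(shape α, rate β) prior on the exponential rate λ, the posterior after n observations with total T = Σxᵢ is Gamma(α+n, β+T).
Sum of observations T = 6.95 hours; n = 8.
Posterior: Gamma(4.0+8, 14.4+6.95) = Gamma(12.0, 21.35).
Posterior mean of λ = α/β = 12.0/21.35 = 0.5621.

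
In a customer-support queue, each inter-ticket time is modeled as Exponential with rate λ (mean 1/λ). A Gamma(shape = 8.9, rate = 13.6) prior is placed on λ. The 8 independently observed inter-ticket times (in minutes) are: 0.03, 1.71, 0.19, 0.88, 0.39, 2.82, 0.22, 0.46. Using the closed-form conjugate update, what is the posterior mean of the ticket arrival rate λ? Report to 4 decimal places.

With a Gamma(shape α, rate β) prior on the exponential rate λ, the posterior after n observations with total T = Σxᵢ is Gamma(α+n, β+T).
Sum of observations T = 6.70 minutes; n = 8.
Posterior: Gamma(8.9+8, 13.6+6.70) = Gamma(16.9, 20.30).
Posterior mean of λ = α/β = 16.9/20.30 = 0.8325.

0.8325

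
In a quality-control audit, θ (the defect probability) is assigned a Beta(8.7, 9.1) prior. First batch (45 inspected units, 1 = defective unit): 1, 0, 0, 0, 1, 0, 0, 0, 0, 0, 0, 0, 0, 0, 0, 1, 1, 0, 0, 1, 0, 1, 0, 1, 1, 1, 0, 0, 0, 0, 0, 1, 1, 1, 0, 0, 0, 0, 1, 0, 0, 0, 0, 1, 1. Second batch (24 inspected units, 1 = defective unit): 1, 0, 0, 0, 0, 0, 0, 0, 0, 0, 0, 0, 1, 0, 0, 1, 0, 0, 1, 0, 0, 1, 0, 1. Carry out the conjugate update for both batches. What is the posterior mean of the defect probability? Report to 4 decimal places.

0.3422

The Beta prior is conjugate to a Binomial/Bernoulli likelihood; the update adds successes to α and failures to β.
After batch 1: Beta(8.7+15, 9.1+30) = Beta(23.7, 39.1).
After batch 2: Beta(23.7+6, 39.1+18) = Beta(29.7, 57.1).
Posterior mean = α/(α+β) = 29.7/86.8 = 0.3422.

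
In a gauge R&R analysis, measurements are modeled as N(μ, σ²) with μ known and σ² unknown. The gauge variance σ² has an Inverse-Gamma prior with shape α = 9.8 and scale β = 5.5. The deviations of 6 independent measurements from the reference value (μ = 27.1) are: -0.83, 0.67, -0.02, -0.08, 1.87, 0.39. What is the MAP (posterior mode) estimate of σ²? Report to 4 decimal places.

With known mean μ and an Inverse-Gamma(α, β) prior on σ², the Normal likelihood is conjugate: posterior is Inv-Gamma(α + n/2, β + Σ(xᵢ−μ)²/2).
Σ(xᵢ−μ)² = (-0.83)² + (0.67)² + (-0.02)² + (-0.08)² + (1.87)² + (0.39)² = 4.7936.
Posterior: Inv-Gamma(9.8 + 6/2, 5.5 + 4.7936/2) = Inv-Gamma(12.80, 7.89680).
Mode = β/(α+1) = 7.89680/13.80 = 0.5722.

0.5722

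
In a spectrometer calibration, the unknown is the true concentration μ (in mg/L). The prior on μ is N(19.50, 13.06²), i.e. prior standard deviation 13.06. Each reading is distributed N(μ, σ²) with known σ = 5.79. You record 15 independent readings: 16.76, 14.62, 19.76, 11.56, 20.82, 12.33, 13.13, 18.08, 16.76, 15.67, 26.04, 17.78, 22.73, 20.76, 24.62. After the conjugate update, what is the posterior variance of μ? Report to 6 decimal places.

For Normal data with known variance σ², a Normal(μ₀, σ₀²) prior on μ is conjugate. Posterior precision = 1/σ₀² + n/σ²; posterior mean is the precision-weighted average of μ₀ and x̄.
σ₀² = 13.06² = 170.5636, σ² = 5.79² = 33.5241; σ² + n·σ₀² = 33.5241 + 15·170.5636 = 2591.9781.
Posterior precision = 1/σ₀² + n/σ² = 1/170.5636 + 15/33.5241 = (σ² + n·σ₀²)/(σ₀²σ²) = 2591.9781/(170.5636·33.5241); posterior variance σₙ² = σ₀²σ²/(σ² + n·σ₀²) = 170.5636·33.5241/2591.9781 = 2.206034.

2.206034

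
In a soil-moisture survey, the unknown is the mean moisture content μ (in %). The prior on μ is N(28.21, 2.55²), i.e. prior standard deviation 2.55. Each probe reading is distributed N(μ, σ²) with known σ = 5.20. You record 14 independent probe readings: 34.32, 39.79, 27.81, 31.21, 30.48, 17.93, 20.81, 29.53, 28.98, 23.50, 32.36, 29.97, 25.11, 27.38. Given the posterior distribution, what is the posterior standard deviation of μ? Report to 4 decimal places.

For Normal data with known variance σ², a Normal(μ₀, σ₀²) prior on μ is conjugate. Posterior precision = 1/σ₀² + n/σ²; posterior mean is the precision-weighted average of μ₀ and x̄.
σ₀² = 2.55² = 6.5025, σ² = 5.20² = 27.04; σ² + n·σ₀² = 27.04 + 14·6.5025 = 118.075.
Posterior precision = 1/σ₀² + n/σ² = 1/6.5025 + 14/27.04 = (σ² + n·σ₀²)/(σ₀²σ²) = 118.075/(6.5025·27.04); posterior variance σₙ² = σ₀²σ²/(σ² + n·σ₀²) = 6.5025·27.04/118.075 = 1.489118.
Posterior SD = √σₙ² = √(6.5025·27.04/118.075) = 1.2203.

1.2203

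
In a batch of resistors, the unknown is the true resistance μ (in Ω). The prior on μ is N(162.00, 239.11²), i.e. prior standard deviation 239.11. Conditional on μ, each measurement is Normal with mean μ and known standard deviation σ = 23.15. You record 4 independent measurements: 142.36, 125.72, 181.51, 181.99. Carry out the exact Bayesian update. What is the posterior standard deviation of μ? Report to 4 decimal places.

For Normal data with known variance σ², a Normal(μ₀, σ₀²) prior on μ is conjugate. Posterior precision = 1/σ₀² + n/σ²; posterior mean is the precision-weighted average of μ₀ and x̄.
σ₀² = 239.11² = 57173.5921, σ² = 23.15² = 535.9225; σ² + n·σ₀² = 535.9225 + 4·57173.5921 = 229230.2909.
Posterior precision = 1/σ₀² + n/σ² = 1/57173.5921 + 4/535.9225 = (σ² + n·σ₀²)/(σ₀²σ²) = 229230.2909/(57173.5921·535.9225); posterior variance σₙ² = σ₀²σ²/(σ² + n·σ₀²) = 57173.5921·535.9225/229230.2909 = 133.667389.
Posterior SD = √σₙ² = √(57173.5921·535.9225/229230.2909) = 11.5615.

11.5615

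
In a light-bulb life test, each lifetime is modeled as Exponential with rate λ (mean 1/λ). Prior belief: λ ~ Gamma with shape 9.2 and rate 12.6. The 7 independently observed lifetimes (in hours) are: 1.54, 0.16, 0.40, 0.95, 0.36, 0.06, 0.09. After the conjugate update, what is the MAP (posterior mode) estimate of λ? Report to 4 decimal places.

0.9406

With a Gamma(shape α, rate β) prior on the exponential rate λ, the posterior after n observations with total T = Σxᵢ is Gamma(α+n, β+T).
Sum of observations T = 3.56 hours; n = 7.
Posterior: Gamma(9.2+7, 12.6+3.56) = Gamma(16.2, 16.16).
Mode = (α−1)/β = 0.9406.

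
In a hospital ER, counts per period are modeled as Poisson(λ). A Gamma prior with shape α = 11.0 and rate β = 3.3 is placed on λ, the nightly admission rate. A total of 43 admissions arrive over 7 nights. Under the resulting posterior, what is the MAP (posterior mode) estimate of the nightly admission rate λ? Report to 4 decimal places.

5.1456

With a Gamma(shape α, rate β) prior, the Poisson likelihood is conjugate: the posterior is Gamma(α + ΣXᵢ, β + n).
Posterior: Gamma(α+S, β+n) = Gamma(11.0+43, 3.3+7) = Gamma(54.0, 10.3).
Mode of Gamma(α,β) for α≥1 is (α−1)/β = 53.0/10.3 = 5.1456.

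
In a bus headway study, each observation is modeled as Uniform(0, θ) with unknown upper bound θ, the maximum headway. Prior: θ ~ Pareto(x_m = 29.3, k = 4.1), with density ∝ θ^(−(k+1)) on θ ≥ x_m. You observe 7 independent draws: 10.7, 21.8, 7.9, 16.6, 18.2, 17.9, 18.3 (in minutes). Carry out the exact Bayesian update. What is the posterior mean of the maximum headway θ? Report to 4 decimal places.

32.2010

A Pareto(scale x_m, shape k) prior on the upper bound θ of Uniform(0, θ) is conjugate: posterior is Pareto(max(x_m, max xᵢ), k + n).
Sample maximum = 21.8; prior scale x_m = 29.3 → posterior scale = max = 29.3.
Posterior shape = 4.1 + 7 = 11.1.
E[θ|data] = k·x_m/(k−1) = 11.1·29.3/10.1 = 32.2010.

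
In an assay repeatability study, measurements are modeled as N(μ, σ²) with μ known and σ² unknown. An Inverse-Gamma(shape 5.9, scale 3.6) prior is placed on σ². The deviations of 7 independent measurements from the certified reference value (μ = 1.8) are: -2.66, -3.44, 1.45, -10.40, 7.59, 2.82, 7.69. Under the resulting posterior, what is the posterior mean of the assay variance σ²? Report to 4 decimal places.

With known mean μ and an Inverse-Gamma(α, β) prior on σ², the Normal likelihood is conjugate: posterior is Inv-Gamma(α + n/2, β + Σ(xᵢ−μ)²/2).
Σ(xᵢ−μ)² = (-2.66)² + (-3.44)² + (1.45)² + (-10.40)² + (7.59)² + (2.82)² + (7.69)² = 253.8683.
Posterior: Inv-Gamma(5.9 + 7/2, 3.6 + 253.8683/2) = Inv-Gamma(9.40, 130.53415).
E[σ²|data] = β/(α−1) = 130.53415/8.40 = 15.5398.

15.5398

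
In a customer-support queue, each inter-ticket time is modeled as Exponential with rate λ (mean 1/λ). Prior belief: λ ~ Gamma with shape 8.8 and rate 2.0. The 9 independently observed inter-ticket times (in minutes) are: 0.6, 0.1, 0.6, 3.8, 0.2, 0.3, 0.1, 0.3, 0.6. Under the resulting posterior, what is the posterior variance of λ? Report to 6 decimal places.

0.240671

With a Gamma(shape α, rate β) prior on the exponential rate λ, the posterior after n observations with total T = Σxᵢ is Gamma(α+n, β+T).
Sum of observations T = 6.6 minutes; n = 9.
Posterior: Gamma(8.8+9, 2.0+6.6) = Gamma(17.8, 8.6).
Var = α/β² = 0.240671.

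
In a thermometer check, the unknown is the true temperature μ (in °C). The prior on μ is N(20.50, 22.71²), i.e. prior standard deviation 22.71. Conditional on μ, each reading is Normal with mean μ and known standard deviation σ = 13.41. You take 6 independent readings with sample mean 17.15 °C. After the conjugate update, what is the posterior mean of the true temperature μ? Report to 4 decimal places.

For Normal data with known variance σ², a Normal(μ₀, σ₀²) prior on μ is conjugate. Posterior precision = 1/σ₀² + n/σ²; posterior mean is the precision-weighted average of μ₀ and x̄.
n·x̄ = 6·17.15 = 102.9.
σ₀² = 22.71² = 515.7441, σ² = 13.41² = 179.8281; σ² + n·σ₀² = 179.8281 + 6·515.7441 = 3274.2927.
Posterior mean = (μ₀/σ₀² + n·x̄/σ²)/(1/σ₀² + n/σ²) = (σ²·μ₀ + σ₀²·n·x̄)/(σ² + n·σ₀²) = (179.8281·20.50 + 515.7441·102.9)/3274.2927 = 56756.54394/3274.2927 = 17.3340.

17.3340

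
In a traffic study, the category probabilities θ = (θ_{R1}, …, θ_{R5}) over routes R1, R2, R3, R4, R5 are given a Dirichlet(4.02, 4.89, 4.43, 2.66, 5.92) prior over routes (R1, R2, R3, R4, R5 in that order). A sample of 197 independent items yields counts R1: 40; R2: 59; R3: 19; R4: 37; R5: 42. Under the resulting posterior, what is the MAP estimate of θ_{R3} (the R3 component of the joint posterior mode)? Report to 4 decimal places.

The Dirichlet prior is conjugate to the Multinomial likelihood: each posterior αⱼ = prior αⱼ + observed count nⱼ.
Posterior concentration: (44.02, 63.89, 23.43, 39.66, 47.92), total = 218.92.
Joint mode component: (α_{R3}−1)/(Σα−K) = 22.43/213.92 = 0.1049.

0.1049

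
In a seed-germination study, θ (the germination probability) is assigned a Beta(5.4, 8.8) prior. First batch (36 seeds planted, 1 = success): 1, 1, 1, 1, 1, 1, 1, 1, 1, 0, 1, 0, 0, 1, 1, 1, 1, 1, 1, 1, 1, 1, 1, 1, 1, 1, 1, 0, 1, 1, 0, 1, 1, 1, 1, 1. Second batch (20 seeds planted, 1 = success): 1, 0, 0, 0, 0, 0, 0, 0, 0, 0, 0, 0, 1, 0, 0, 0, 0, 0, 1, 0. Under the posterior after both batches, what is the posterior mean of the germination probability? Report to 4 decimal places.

The Beta prior is conjugate to a Binomial/Bernoulli likelihood; the update adds successes to α and failures to β.
After batch 1: Beta(5.4+31, 8.8+5) = Beta(36.4, 13.8).
After batch 2: Beta(36.4+3, 13.8+17) = Beta(39.4, 30.8).
Posterior mean = α/(α+β) = 39.4/70.2 = 0.5613.

0.5613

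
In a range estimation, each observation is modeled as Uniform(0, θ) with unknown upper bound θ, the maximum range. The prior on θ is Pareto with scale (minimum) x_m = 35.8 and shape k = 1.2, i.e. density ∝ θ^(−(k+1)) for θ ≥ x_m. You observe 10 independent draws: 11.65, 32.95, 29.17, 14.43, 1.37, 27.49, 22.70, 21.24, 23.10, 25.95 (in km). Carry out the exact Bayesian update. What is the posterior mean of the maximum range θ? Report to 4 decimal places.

39.3098

A Pareto(scale x_m, shape k) prior on the upper bound θ of Uniform(0, θ) is conjugate: posterior is Pareto(max(x_m, max xᵢ), k + n).
Sample maximum = 32.95; prior scale x_m = 35.8 → posterior scale = max = 35.80.
Posterior shape = 1.2 + 10 = 11.2.
E[θ|data] = k·x_m/(k−1) = 11.2·35.80/10.2 = 39.3098.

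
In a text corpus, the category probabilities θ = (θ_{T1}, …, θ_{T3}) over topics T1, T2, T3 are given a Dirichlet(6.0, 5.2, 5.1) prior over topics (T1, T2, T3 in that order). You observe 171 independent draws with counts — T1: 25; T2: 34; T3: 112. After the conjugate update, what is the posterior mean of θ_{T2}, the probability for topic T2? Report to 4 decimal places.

The Dirichlet prior is conjugate to the Multinomial likelihood: each posterior αⱼ = prior αⱼ + observed count nⱼ.
Posterior concentration: (31.0, 39.2, 117.1), total = 187.3.
E[θ_{T2}|data] = α_{T2}/Σα = 39.2/187.3 = 0.2093.

0.2093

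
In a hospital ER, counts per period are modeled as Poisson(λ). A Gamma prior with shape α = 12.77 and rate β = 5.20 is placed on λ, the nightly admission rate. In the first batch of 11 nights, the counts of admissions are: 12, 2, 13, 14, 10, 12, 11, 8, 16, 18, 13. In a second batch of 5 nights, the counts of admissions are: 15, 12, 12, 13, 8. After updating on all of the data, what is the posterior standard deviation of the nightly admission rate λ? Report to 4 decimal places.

0.6700

With a Gamma(shape α, rate β) prior, the Poisson likelihood is conjugate: the posterior is Gamma(α + ΣXᵢ, β + n).
Batch 1: sum of counts S = 129 over n = 11 nights.
After batch 1: Gamma(α+S, β+n) = Gamma(12.77+129, 5.20+11) = Gamma(141.77, 16.20).
Batch 2: sum of counts S = 60 over n = 5 nights.
After batch 2: Gamma(α+S, β+n) = Gamma(141.77+60, 16.20+5) = Gamma(201.77, 21.20).
SD = √α/β = √201.77/21.20 = 0.6700.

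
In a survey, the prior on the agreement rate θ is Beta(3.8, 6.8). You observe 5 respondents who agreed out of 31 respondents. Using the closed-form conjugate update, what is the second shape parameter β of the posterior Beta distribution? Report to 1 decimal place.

32.8

The Beta prior is conjugate to a Binomial/Bernoulli likelihood; the update adds successes to α and failures to β.
Posterior: Beta(α+k, β+n−k) = Beta(3.8+5, 6.8+26) = Beta(8.8, 32.8).
Posterior β = 32.8.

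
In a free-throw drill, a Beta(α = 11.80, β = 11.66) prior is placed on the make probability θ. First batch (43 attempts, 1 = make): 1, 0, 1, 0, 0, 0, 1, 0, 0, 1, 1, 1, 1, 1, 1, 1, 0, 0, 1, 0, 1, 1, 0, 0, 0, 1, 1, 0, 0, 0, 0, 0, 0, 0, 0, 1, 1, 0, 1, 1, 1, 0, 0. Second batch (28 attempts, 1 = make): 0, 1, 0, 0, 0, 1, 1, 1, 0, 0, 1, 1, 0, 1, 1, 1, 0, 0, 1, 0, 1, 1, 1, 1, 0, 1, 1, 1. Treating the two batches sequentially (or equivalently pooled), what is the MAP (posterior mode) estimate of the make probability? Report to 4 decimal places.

0.5170

The Beta prior is conjugate to a Binomial/Bernoulli likelihood; the update adds successes to α and failures to β.
After batch 1: Beta(11.80+20, 11.66+23) = Beta(31.80, 34.66).
After batch 2: Beta(31.80+17, 34.66+11) = Beta(48.80, 45.66).
Mode of Beta(a,b) for a,b>1 is (a−1)/(a+b−2) = 47.80/92.46 = 0.5170.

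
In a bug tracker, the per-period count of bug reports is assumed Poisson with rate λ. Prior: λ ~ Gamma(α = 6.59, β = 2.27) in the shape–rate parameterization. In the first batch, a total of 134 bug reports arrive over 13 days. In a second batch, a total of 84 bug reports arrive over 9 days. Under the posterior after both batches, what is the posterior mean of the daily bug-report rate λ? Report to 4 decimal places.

With a Gamma(shape α, rate β) prior, the Poisson likelihood is conjugate: the posterior is Gamma(α + ΣXᵢ, β + n).
After batch 1: Gamma(α+S, β+n) = Gamma(6.59+134, 2.27+13) = Gamma(140.59, 15.27).
After batch 2: Gamma(α+S, β+n) = Gamma(140.59+84, 15.27+9) = Gamma(224.59, 24.27).
Posterior mean = α/β = 224.59/24.27 = 9.2538.

9.2538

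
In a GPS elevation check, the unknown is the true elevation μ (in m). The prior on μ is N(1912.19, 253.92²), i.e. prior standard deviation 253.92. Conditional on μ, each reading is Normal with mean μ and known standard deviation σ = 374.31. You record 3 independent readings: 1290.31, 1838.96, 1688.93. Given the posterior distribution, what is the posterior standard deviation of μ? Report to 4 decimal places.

For Normal data with known variance σ², a Normal(μ₀, σ₀²) prior on μ is conjugate. Posterior precision = 1/σ₀² + n/σ²; posterior mean is the precision-weighted average of μ₀ and x̄.
σ₀² = 253.92² = 64475.3664, σ² = 374.31² = 140107.9761; σ² + n·σ₀² = 140107.9761 + 3·64475.3664 = 333534.0753.
Posterior precision = 1/σ₀² + n/σ² = 1/64475.3664 + 3/140107.9761 = (σ² + n·σ₀²)/(σ₀²σ²) = 333534.0753/(64475.3664·140107.9761); posterior variance σₙ² = σ₀²σ²/(σ² + n·σ₀²) = 64475.3664·140107.9761/333534.0753 = 27084.228460.
Posterior SD = √σₙ² = √(64475.3664·140107.9761/333534.0753) = 164.5729.

164.5729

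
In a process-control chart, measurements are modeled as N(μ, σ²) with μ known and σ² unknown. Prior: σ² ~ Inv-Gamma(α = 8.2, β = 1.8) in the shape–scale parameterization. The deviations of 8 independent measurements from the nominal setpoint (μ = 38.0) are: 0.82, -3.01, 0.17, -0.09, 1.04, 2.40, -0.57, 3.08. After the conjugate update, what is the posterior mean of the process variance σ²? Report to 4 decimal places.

1.3403

With known mean μ and an Inverse-Gamma(α, β) prior on σ², the Normal likelihood is conjugate: posterior is Inv-Gamma(α + n/2, β + Σ(xᵢ−μ)²/2).
Σ(xᵢ−μ)² = (0.82)² + (-3.01)² + (0.17)² + (-0.09)² + (1.04)² + (2.40)² + (-0.57)² + (3.08)² = 26.4224.
Posterior: Inv-Gamma(8.2 + 8/2, 1.8 + 26.4224/2) = Inv-Gamma(12.20, 15.01120).
E[σ²|data] = β/(α−1) = 15.01120/11.20 = 1.3403.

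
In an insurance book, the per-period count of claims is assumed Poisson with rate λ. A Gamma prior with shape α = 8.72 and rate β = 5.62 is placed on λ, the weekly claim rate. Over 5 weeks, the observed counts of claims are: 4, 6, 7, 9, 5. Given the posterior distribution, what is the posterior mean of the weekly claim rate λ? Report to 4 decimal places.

3.7401

With a Gamma(shape α, rate β) prior, the Poisson likelihood is conjugate: the posterior is Gamma(α + ΣXᵢ, β + n).
Sum of counts S = 31 over n = 5 weeks.
Posterior: Gamma(α+S, β+n) = Gamma(8.72+31, 5.62+5) = Gamma(39.72, 10.62).
Posterior mean = α/β = 39.72/10.62 = 3.7401.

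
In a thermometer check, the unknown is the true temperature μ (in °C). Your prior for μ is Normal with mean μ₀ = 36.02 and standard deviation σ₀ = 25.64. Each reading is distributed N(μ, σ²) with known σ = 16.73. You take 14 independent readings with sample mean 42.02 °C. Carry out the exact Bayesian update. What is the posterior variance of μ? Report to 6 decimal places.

19.402310

For Normal data with known variance σ², a Normal(μ₀, σ₀²) prior on μ is conjugate. Posterior precision = 1/σ₀² + n/σ²; posterior mean is the precision-weighted average of μ₀ and x̄.
σ₀² = 25.64² = 657.4096, σ² = 16.73² = 279.8929; σ² + n·σ₀² = 279.8929 + 14·657.4096 = 9483.6273.
Posterior precision = 1/σ₀² + n/σ² = 1/657.4096 + 14/279.8929 = (σ² + n·σ₀²)/(σ₀²σ²) = 9483.6273/(657.4096·279.8929); posterior variance σₙ² = σ₀²σ²/(σ² + n·σ₀²) = 657.4096·279.8929/9483.6273 = 19.402310.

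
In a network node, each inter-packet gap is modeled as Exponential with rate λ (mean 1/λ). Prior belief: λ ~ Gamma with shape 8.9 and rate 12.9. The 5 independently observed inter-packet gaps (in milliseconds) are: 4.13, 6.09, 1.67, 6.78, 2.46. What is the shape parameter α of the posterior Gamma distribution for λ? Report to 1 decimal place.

With a Gamma(shape α, rate β) prior on the exponential rate λ, the posterior after n observations with total T = Σxᵢ is Gamma(α+n, β+T).
Sum of observations T = 21.13 milliseconds; n = 5.
Posterior: Gamma(8.9+5, 12.9+21.13) = Gamma(13.9, 34.03).
Posterior α = 13.9.

13.9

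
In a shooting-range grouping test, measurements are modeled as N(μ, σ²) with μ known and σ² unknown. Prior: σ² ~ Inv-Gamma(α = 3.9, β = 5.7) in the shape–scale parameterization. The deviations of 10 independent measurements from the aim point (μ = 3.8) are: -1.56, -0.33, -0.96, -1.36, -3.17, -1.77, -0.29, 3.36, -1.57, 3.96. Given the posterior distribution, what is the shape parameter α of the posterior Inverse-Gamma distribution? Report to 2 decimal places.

With known mean μ and an Inverse-Gamma(α, β) prior on σ², the Normal likelihood is conjugate: posterior is Inv-Gamma(α + n/2, β + Σ(xᵢ−μ)²/2).
Σ(xᵢ−μ)² = (-1.56)² + (-0.33)² + (-0.96)² + (-1.36)² + (-3.17)² + (-1.77)² + (-0.29)² + (3.36)² + (-1.57)² + (3.96)² = 48.0157.
Posterior: Inv-Gamma(3.9 + 10/2, 5.7 + 48.0157/2) = Inv-Gamma(8.90, 29.70785).
Posterior α = 8.90.

8.90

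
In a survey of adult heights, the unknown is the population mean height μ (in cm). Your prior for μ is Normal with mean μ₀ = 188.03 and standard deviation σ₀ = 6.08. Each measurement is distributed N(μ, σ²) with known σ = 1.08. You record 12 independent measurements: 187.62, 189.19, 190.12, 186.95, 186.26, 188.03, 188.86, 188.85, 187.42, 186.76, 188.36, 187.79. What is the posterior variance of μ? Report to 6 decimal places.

For Normal data with known variance σ², a Normal(μ₀, σ₀²) prior on μ is conjugate. Posterior precision = 1/σ₀² + n/σ²; posterior mean is the precision-weighted average of μ₀ and x̄.
σ₀² = 6.08² = 36.9664, σ² = 1.08² = 1.1664; σ² + n·σ₀² = 1.1664 + 12·36.9664 = 444.7632.
Posterior precision = 1/σ₀² + n/σ² = 1/36.9664 + 12/1.1664 = (σ² + n·σ₀²)/(σ₀²σ²) = 444.7632/(36.9664·1.1664); posterior variance σₙ² = σ₀²σ²/(σ² + n·σ₀²) = 36.9664·1.1664/444.7632 = 0.096945.

0.096945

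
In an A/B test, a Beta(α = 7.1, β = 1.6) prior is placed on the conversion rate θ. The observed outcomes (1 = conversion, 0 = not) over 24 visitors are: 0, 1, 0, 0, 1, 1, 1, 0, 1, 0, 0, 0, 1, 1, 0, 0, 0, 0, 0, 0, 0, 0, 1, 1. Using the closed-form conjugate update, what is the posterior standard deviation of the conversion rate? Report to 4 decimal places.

The Beta prior is conjugate to a Binomial/Bernoulli likelihood; the update adds successes to α and failures to β.
Posterior: Beta(α+k, β+n−k) = Beta(7.1+9, 1.6+15) = Beta(16.1, 16.6).
Var = αβ/((α+β)²(α+β+1)) = 16.1·16.6/(32.7²·33.7) = 0.00741666; SD = √0.00741666 = 0.0861.

0.0861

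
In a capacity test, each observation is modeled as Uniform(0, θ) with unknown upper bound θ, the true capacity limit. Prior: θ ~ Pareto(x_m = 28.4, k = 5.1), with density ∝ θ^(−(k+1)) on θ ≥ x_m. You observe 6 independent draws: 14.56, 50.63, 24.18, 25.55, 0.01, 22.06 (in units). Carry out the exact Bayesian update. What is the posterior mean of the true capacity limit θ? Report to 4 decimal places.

55.6429

A Pareto(scale x_m, shape k) prior on the upper bound θ of Uniform(0, θ) is conjugate: posterior is Pareto(max(x_m, max xᵢ), k + n).
Sample maximum = 50.63; prior scale x_m = 28.4 → posterior scale = max = 50.63.
Posterior shape = 5.1 + 6 = 11.1.
E[θ|data] = k·x_m/(k−1) = 11.1·50.63/10.1 = 55.6429.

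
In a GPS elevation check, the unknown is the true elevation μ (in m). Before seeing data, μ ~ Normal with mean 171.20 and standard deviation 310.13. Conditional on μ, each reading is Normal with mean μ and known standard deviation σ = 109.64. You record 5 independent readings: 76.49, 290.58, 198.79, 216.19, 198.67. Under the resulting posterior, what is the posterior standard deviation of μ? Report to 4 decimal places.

48.4309

For Normal data with known variance σ², a Normal(μ₀, σ₀²) prior on μ is conjugate. Posterior precision = 1/σ₀² + n/σ²; posterior mean is the precision-weighted average of μ₀ and x̄.
σ₀² = 310.13² = 96180.6169, σ² = 109.64² = 12020.9296; σ² + n·σ₀² = 12020.9296 + 5·96180.6169 = 492924.0141.
Posterior precision = 1/σ₀² + n/σ² = 1/96180.6169 + 5/12020.9296 = (σ² + n·σ₀²)/(σ₀²σ²) = 492924.0141/(96180.6169·12020.9296); posterior variance σₙ² = σ₀²σ²/(σ² + n·σ₀²) = 96180.6169·12020.9296/492924.0141 = 2345.555079.
Posterior SD = √σₙ² = √(96180.6169·12020.9296/492924.0141) = 48.4309.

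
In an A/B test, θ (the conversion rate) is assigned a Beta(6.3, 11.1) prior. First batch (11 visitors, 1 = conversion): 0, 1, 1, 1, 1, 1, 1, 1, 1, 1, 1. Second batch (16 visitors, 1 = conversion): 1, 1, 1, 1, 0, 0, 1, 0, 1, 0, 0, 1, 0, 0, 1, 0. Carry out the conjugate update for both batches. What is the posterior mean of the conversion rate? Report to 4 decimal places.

The Beta prior is conjugate to a Binomial/Bernoulli likelihood; the update adds successes to α and failures to β.
After batch 1: Beta(6.3+10, 11.1+1) = Beta(16.3, 12.1).
After batch 2: Beta(16.3+8, 12.1+8) = Beta(24.3, 20.1).
Posterior mean = α/(α+β) = 24.3/44.4 = 0.5473.

0.5473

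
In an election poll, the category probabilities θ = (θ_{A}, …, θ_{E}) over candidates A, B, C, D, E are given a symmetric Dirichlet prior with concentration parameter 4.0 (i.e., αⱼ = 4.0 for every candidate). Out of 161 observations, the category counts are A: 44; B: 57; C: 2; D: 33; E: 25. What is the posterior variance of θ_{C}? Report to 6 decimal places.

The Dirichlet prior is conjugate to the Multinomial likelihood: each posterior αⱼ = prior αⱼ + observed count nⱼ.
Posterior concentration: (48.0, 61.0, 6.0, 37.0, 29.0), total = 181.0.
Var[θ_j] = α_j(Σα−α_j)/((Σα)²(Σα+1)) = 6.0·175.0/(181.0²·182.0) = 0.000176.

0.000176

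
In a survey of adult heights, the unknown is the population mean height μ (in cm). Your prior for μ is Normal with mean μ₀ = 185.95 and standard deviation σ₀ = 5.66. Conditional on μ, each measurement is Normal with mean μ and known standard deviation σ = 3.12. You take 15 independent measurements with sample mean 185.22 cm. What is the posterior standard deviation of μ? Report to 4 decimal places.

For Normal data with known variance σ², a Normal(μ₀, σ₀²) prior on μ is conjugate. Posterior precision = 1/σ₀² + n/σ²; posterior mean is the precision-weighted average of μ₀ and x̄.
σ₀² = 5.66² = 32.0356, σ² = 3.12² = 9.7344; σ² + n·σ₀² = 9.7344 + 15·32.0356 = 490.2684.
Posterior precision = 1/σ₀² + n/σ² = 1/32.0356 + 15/9.7344 = (σ² + n·σ₀²)/(σ₀²σ²) = 490.2684/(32.0356·9.7344); posterior variance σₙ² = σ₀²σ²/(σ² + n·σ₀²) = 32.0356·9.7344/490.2684 = 0.636075.
Posterior SD = √σₙ² = √(32.0356·9.7344/490.2684) = 0.7975.

0.7975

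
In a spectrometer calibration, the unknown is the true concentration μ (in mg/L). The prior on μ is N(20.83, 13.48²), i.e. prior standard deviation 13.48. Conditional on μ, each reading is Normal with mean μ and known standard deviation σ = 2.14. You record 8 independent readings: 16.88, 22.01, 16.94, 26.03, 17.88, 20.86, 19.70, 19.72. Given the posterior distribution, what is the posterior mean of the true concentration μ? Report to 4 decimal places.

20.0051

For Normal data with known variance σ², a Normal(μ₀, σ₀²) prior on μ is conjugate. Posterior precision = 1/σ₀² + n/σ²; posterior mean is the precision-weighted average of μ₀ and x̄.
Σxᵢ = 16.88 + 22.01 + 16.94 + 26.03 + 17.88 + 20.86 + 19.70 + 19.72 = 160.02, so n·x̄ = 160.02.
σ₀² = 13.48² = 181.7104, σ² = 2.14² = 4.5796; σ² + n·σ₀² = 4.5796 + 8·181.7104 = 1458.2628.
Posterior mean = (μ₀/σ₀² + n·x̄/σ²)/(1/σ₀² + n/σ²) = (σ²·μ₀ + σ₀²·n·x̄)/(σ² + n·σ₀²) = (4.5796·20.83 + 181.7104·160.02)/1458.2628 = 29172.691276/1458.2628 = 20.0051.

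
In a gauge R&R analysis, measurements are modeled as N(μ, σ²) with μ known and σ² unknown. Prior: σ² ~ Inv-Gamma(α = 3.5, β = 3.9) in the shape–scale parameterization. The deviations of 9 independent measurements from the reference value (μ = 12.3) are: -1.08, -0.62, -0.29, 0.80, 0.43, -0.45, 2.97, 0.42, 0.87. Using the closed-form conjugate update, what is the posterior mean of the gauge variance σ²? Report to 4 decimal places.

1.4440

With known mean μ and an Inverse-Gamma(α, β) prior on σ², the Normal likelihood is conjugate: posterior is Inv-Gamma(α + n/2, β + Σ(xᵢ−μ)²/2).
Σ(xᵢ−μ)² = (-1.08)² + (-0.62)² + (-0.29)² + (0.80)² + (0.43)² + (-0.45)² + (2.97)² + (0.42)² + (0.87)² = 12.4165.
Posterior: Inv-Gamma(3.5 + 9/2, 3.9 + 12.4165/2) = Inv-Gamma(8.00, 10.10825).
E[σ²|data] = β/(α−1) = 10.10825/7.00 = 1.4440.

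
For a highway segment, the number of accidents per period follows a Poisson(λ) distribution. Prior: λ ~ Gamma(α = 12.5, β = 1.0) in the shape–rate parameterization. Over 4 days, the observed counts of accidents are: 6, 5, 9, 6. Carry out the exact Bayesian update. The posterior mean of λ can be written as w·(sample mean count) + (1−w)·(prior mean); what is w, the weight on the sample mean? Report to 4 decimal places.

0.8000

With a Gamma(shape α, rate β) prior, the Poisson likelihood is conjugate: the posterior is Gamma(α + ΣXᵢ, β + n).
Posterior mean = (α₀+S)/(β₀+n) = [n/(β₀+n)]·(S/n) + [β₀/(β₀+n)]·(α₀/β₀), so only n and β₀ enter the weight.
Weight on data w = n/(β₀+n) = 4/(1.0+4) = 4/5.0 = 0.8000.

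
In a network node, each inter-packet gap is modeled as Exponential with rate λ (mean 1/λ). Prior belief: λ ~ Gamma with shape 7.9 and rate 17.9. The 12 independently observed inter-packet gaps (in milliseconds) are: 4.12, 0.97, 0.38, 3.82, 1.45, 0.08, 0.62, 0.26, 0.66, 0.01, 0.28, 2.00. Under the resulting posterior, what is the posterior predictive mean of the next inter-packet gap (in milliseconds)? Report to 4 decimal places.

With a Gamma(shape α, rate β) prior on the exponential rate λ, the posterior after n observations with total T = Σxᵢ is Gamma(α+n, β+T).
Sum of observations T = 14.65 milliseconds; n = 12.
Posterior: Gamma(7.9+12, 17.9+14.65) = Gamma(19.9, 32.55).
The predictive distribution for the next observation is Lomax; its mean is β/(α−1) = 32.55/18.9 = 1.7222.

1.7222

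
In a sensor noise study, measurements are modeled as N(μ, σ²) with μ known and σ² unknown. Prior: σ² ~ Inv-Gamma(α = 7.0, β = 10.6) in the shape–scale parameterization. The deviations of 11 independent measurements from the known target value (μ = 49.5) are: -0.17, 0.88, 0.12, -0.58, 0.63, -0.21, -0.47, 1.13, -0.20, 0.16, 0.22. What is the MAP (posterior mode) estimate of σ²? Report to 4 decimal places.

0.9040

With known mean μ and an Inverse-Gamma(α, β) prior on σ², the Normal likelihood is conjugate: posterior is Inv-Gamma(α + n/2, β + Σ(xᵢ−μ)²/2).
Σ(xᵢ−μ)² = (-0.17)² + (0.88)² + (0.12)² + (-0.58)² + (0.63)² + (-0.21)² + (-0.47)² + (1.13)² + (-0.20)² + (0.16)² + (0.22)² = 3.2069.
Posterior: Inv-Gamma(7.0 + 11/2, 10.6 + 3.2069/2) = Inv-Gamma(12.50, 12.20345).
Mode = β/(α+1) = 12.20345/13.50 = 0.9040.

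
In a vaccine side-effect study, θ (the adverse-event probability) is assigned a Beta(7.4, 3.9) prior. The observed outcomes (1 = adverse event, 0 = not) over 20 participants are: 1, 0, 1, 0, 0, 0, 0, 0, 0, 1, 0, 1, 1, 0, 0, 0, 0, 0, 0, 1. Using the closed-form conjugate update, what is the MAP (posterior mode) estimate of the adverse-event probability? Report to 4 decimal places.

0.4232

The Beta prior is conjugate to a Binomial/Bernoulli likelihood; the update adds successes to α and failures to β.
Posterior: Beta(α+k, β+n−k) = Beta(7.4+6, 3.9+14) = Beta(13.4, 17.9).
Mode of Beta(a,b) for a,b>1 is (a−1)/(a+b−2) = 12.4/29.3 = 0.4232.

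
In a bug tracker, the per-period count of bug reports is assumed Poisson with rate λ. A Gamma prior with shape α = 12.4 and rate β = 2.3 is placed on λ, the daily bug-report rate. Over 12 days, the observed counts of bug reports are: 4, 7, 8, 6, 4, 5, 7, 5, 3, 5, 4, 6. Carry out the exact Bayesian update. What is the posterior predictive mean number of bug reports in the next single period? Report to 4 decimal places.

With a Gamma(shape α, rate β) prior, the Poisson likelihood is conjugate: the posterior is Gamma(α + ΣXᵢ, β + n).
Sum of counts S = 64 over n = 12 days.
Posterior: Gamma(α+S, β+n) = Gamma(12.4+64, 2.3+12) = Gamma(76.4, 14.3).
The predictive distribution for one future period is NegBinom with mean α/β = 5.3427.

5.3427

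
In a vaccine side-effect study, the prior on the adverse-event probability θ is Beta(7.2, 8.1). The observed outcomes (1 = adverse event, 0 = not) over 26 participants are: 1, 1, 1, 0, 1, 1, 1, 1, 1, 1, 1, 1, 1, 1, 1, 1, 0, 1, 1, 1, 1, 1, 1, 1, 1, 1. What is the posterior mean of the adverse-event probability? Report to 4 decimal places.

The Beta prior is conjugate to a Binomial/Bernoulli likelihood; the update adds successes to α and failures to β.
Posterior: Beta(α+k, β+n−k) = Beta(7.2+24, 8.1+2) = Beta(31.2, 10.1).
Posterior mean = α/(α+β) = 31.2/41.3 = 0.7554.

0.7554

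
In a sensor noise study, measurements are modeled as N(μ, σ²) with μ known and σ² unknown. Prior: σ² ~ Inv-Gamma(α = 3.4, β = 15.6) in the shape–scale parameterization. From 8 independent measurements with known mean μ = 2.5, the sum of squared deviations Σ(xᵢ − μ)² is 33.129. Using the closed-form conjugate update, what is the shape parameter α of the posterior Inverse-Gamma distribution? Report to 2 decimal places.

7.40

With known mean μ and an Inverse-Gamma(α, β) prior on σ², the Normal likelihood is conjugate: posterior is Inv-Gamma(α + n/2, β + Σ(xᵢ−μ)²/2).
Posterior: Inv-Gamma(3.4 + 8/2, 15.6 + 33.129/2) = Inv-Gamma(7.40, 32.1645).
Posterior α = 7.40.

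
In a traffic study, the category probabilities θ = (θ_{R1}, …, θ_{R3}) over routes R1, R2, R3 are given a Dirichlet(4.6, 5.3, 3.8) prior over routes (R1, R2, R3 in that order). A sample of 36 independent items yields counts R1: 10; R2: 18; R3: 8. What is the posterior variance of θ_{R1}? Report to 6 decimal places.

The Dirichlet prior is conjugate to the Multinomial likelihood: each posterior αⱼ = prior αⱼ + observed count nⱼ.
Posterior concentration: (14.6, 23.3, 11.8), total = 49.7.
Var[θ_j] = α_j(Σα−α_j)/((Σα)²(Σα+1)) = 14.6·35.1/(49.7²·50.7) = 0.004092.

0.004092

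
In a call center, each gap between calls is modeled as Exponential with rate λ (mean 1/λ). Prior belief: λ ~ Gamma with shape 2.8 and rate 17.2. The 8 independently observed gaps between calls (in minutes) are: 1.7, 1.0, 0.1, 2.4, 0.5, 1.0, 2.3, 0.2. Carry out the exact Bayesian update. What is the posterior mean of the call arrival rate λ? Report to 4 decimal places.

0.4091

With a Gamma(shape α, rate β) prior on the exponential rate λ, the posterior after n observations with total T = Σxᵢ is Gamma(α+n, β+T).
Sum of observations T = 9.2 minutes; n = 8.
Posterior: Gamma(2.8+8, 17.2+9.2) = Gamma(10.8, 26.4).
Posterior mean of λ = α/β = 10.8/26.4 = 0.4091.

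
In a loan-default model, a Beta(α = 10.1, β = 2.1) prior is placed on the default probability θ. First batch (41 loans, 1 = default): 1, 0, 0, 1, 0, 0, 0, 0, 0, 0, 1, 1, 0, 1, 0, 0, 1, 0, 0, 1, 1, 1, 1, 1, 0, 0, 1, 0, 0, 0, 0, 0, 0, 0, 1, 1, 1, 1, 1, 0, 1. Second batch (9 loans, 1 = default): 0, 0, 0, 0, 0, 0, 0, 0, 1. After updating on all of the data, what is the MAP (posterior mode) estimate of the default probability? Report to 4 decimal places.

0.4668

The Beta prior is conjugate to a Binomial/Bernoulli likelihood; the update adds successes to α and failures to β.
After batch 1: Beta(10.1+18, 2.1+23) = Beta(28.1, 25.1).
After batch 2: Beta(28.1+1, 25.1+8) = Beta(29.1, 33.1).
Mode of Beta(a,b) for a,b>1 is (a−1)/(a+b−2) = 28.1/60.2 = 0.4668.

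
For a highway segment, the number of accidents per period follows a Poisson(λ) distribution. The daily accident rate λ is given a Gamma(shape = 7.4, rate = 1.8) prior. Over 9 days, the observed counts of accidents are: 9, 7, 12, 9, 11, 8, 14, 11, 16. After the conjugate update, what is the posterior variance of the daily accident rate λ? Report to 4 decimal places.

0.8951

With a Gamma(shape α, rate β) prior, the Poisson likelihood is conjugate: the posterior is Gamma(α + ΣXᵢ, β + n).
Sum of counts S = 97 over n = 9 days.
Posterior: Gamma(α+S, β+n) = Gamma(7.4+97, 1.8+9) = Gamma(104.4, 10.8).
Var = α/β² = 104.4/10.8² = 0.8951.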